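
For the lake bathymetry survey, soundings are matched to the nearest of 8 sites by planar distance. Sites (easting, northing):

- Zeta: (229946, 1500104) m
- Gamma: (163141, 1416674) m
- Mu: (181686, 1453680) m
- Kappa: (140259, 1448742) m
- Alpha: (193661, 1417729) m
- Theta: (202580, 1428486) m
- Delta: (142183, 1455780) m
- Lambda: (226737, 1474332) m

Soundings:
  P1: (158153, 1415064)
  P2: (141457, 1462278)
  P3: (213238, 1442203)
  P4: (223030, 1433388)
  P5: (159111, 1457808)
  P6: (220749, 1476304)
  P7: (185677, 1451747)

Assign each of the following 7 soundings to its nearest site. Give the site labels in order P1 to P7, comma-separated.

P1 → Gamma (d²=27472244.00)
P2 → Delta (d²=42751080.00)
P3 → Theta (d²=301749053.00)
P4 → Theta (d²=442232104.00)
P5 → Delta (d²=290669968.00)
P6 → Lambda (d²=39744928.00)
P7 → Mu (d²=19664570.00)

Gamma, Delta, Theta, Theta, Delta, Lambda, Mu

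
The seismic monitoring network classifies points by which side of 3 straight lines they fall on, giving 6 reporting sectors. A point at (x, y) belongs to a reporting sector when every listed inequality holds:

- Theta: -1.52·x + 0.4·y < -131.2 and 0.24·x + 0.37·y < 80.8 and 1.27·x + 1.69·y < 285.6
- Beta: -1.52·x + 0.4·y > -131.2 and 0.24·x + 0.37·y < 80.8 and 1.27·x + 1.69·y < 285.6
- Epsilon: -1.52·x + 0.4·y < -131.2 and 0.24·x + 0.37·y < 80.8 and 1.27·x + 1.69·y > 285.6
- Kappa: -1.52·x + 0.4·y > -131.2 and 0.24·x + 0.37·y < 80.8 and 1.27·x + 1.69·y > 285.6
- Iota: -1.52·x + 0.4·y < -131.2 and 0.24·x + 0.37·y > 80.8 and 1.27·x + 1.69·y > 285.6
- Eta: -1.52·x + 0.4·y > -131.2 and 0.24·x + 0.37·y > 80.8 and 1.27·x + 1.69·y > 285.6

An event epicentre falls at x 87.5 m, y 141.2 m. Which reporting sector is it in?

Kappa

-1.52·87.5 + 0.4·141.2 = -76.520, which is > -131.2
0.24·87.5 + 0.37·141.2 = 73.244, which is < 80.8
1.27·87.5 + 1.69·141.2 = 349.753, which is > 285.6
This sign pattern matches Kappa.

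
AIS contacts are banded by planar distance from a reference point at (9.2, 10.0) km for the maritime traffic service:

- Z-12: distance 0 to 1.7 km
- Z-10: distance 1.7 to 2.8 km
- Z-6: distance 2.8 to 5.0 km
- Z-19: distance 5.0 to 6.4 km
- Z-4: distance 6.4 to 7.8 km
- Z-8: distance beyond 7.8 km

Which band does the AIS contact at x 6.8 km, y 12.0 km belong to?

Z-6

Distance = √((6.8−9.2)² + (12.0−10.0)²) = √(5.760 + 4.000) = 3.124 km.
2.8 ≤ 3.124 < 5.0 → Z-6.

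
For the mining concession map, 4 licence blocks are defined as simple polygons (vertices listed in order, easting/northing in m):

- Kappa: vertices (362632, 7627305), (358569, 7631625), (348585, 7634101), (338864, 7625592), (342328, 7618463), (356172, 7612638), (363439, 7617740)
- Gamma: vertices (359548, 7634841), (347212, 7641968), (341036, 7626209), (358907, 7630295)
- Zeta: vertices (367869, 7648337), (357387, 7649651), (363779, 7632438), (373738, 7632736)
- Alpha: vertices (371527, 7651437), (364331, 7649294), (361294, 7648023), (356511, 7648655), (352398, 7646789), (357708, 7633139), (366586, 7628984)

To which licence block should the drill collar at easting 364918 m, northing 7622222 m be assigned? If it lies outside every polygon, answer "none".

none

Cast a ray rightward from (364918, 7622222). For each polygon, the edges (by vertex number in listed order) whose endpoints lie on opposite sides of northing = 7622222, where each meets that height, and whether that is right or left of the point:
Kappa: 4–5 at easting≈340501.5 (left), 7–1 at easting≈363060.9 (left) → 0 crossings.
Gamma: no edge straddles that height → 0 crossings.
Zeta: no edge straddles that height → 0 crossings.
Alpha: no edge straddles that height → 0 crossings.
All counts are even, so the point lies outside every listed polygon.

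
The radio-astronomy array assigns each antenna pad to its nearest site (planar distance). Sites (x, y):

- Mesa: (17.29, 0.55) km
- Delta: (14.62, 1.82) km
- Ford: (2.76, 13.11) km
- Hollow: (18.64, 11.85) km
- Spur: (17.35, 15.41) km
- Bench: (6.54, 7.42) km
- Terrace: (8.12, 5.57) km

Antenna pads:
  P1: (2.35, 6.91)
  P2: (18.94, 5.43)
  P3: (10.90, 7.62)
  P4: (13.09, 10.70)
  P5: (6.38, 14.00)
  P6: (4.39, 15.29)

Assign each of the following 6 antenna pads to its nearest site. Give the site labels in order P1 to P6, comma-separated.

Bench, Mesa, Terrace, Hollow, Ford, Ford

P1 → Bench (d²=17.82)
P2 → Mesa (d²=26.54)
P3 → Terrace (d²=11.93)
P4 → Hollow (d²=32.13)
P5 → Ford (d²=13.90)
P6 → Ford (d²=7.41)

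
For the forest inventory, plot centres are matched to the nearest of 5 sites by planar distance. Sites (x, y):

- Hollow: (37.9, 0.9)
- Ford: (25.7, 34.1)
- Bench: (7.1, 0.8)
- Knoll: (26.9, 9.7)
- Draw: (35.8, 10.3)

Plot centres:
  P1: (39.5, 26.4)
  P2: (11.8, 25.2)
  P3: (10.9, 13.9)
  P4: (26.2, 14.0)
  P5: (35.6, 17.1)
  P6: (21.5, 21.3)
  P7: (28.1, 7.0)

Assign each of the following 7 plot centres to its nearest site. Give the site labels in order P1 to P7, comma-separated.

Ford, Ford, Bench, Knoll, Draw, Knoll, Knoll

P1 → Ford (d²=249.73)
P2 → Ford (d²=272.42)
P3 → Bench (d²=186.05)
P4 → Knoll (d²=18.98)
P5 → Draw (d²=46.28)
P6 → Knoll (d²=163.72)
P7 → Knoll (d²=8.73)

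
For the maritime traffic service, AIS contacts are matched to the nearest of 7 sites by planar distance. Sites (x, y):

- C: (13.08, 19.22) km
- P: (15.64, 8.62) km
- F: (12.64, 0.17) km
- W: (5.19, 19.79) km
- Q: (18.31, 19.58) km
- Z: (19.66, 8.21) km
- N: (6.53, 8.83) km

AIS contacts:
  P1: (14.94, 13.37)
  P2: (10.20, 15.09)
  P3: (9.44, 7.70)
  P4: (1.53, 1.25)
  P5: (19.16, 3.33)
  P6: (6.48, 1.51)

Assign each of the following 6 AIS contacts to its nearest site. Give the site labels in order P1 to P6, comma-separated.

P, C, N, N, Z, F

P1 → P (d²=23.05)
P2 → C (d²=25.35)
P3 → N (d²=9.74)
P4 → N (d²=82.46)
P5 → Z (d²=24.06)
P6 → F (d²=39.74)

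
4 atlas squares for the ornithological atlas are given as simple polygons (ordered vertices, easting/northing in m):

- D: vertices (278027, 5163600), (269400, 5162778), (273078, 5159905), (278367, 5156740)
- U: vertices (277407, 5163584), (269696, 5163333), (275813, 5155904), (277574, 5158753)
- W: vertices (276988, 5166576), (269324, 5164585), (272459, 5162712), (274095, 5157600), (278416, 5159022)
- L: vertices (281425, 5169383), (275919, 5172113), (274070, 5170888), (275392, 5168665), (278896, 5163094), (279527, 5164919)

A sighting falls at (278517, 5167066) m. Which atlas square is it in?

L

Cast a ray rightward from (278517, 5167066). For each polygon, the edges (by vertex number in listed order) whose endpoints lie on opposite sides of northing = 5167066, where each meets that height, and whether that is right or left of the point:
D: no edge straddles that height → 0 crossings.
U: no edge straddles that height → 0 crossings.
W: no edge straddles that height → 0 crossings.
L: 4–5 at easting≈276397.7 (left), 6–1 at easting≈280439.9 (right) → 1 crossing.
Only L has an odd count, so the point is inside L.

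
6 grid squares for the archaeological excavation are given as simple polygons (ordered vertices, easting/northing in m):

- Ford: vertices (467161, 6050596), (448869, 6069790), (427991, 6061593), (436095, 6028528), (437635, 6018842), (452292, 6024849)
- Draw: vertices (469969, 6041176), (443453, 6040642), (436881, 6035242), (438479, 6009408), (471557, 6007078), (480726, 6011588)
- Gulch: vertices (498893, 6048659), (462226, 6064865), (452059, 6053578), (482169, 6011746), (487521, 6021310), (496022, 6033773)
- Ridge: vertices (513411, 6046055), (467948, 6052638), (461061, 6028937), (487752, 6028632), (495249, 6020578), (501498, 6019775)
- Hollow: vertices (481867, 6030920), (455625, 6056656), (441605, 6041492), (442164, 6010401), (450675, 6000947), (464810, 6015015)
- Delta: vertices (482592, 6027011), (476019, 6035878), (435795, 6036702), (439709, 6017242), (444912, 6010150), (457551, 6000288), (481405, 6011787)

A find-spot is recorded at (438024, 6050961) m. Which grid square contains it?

Cast a ray rightward from (438024, 6050961). For each polygon, the edges (by vertex number in listed order) whose endpoints lie on opposite sides of northing = 6050961, where each meets that height, and whether that is right or left of the point:
Ford: 1–2 at easting≈466813.2 (right), 3–4 at easting≈430596.8 (left) → 1 crossing.
Draw: no edge straddles that height → 0 crossings.
Gulch: 1–2 at easting≈493684.6 (right), 3–4 at easting≈453942.7 (right) → 2 crossings.
Ridge: 1–2 at easting≈479529.6 (right), 2–3 at easting≈467460.7 (right) → 2 crossings.
Hollow: 1–2 at easting≈461432.0 (right), 2–3 at easting≈450359.6 (right) → 2 crossings.
Delta: no edge straddles that height → 0 crossings.
Only Ford has an odd count, so the point is inside Ford.

Ford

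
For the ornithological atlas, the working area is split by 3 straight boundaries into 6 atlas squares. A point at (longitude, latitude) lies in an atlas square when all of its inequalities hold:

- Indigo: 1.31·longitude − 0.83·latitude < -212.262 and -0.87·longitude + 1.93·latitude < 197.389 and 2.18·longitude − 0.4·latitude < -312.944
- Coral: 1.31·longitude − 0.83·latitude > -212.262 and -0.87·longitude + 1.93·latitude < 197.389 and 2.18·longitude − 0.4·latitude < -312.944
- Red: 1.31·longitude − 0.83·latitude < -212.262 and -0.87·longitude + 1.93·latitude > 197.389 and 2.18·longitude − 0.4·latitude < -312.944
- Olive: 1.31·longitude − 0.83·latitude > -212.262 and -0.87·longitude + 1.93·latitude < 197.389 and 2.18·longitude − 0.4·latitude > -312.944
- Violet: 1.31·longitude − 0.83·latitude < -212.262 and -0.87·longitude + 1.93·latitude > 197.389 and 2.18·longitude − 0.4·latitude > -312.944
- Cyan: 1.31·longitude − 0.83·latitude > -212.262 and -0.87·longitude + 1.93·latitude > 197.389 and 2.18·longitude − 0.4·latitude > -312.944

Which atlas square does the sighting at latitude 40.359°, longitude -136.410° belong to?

1.31·-136.410 − 0.83·40.359 = -212.195, which is > -212.262
-0.87·-136.410 + 1.93·40.359 = 196.570, which is < 197.389
2.18·-136.410 − 0.4·40.359 = -313.517, which is < -312.944
This sign pattern matches Coral.

Coral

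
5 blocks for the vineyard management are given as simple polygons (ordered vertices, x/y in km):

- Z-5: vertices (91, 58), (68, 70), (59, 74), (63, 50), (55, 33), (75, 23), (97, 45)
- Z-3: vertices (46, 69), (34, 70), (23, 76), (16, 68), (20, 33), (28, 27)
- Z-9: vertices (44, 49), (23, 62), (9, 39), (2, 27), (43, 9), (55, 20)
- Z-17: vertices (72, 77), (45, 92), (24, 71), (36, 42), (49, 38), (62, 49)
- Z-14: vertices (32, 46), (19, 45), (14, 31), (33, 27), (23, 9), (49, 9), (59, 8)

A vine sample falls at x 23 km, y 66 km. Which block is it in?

Z-3

Cast a ray rightward from (23, 66). For each polygon, the edges (by vertex number in listed order) whose endpoints lie on opposite sides of y = 66, where each meets that height, and whether that is right or left of the point:
Z-5: 1–2 at x≈75.7 (right), 3–4 at x≈60.3 (right) → 2 crossings.
Z-3: 4–5 at x≈16.2 (left), 6–1 at x≈44.7 (right) → 1 crossing.
Z-9: no edge straddles that height → 0 crossings.
Z-17: 3–4 at x≈26.1 (right), 6–1 at x≈68.1 (right) → 2 crossings.
Z-14: no edge straddles that height → 0 crossings.
Only Z-3 has an odd count, so the point is inside Z-3.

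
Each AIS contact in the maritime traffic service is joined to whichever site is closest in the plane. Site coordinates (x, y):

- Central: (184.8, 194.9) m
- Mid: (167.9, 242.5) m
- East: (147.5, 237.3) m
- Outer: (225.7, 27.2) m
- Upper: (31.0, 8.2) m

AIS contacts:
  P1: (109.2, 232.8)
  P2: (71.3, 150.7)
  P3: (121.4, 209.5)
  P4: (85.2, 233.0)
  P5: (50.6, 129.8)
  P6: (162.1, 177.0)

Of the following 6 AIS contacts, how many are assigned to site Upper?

P1 → East
P2 → East
P3 → East
P4 → East
P5 → Upper
P6 → Central
1 of the 6 goes to Upper.

1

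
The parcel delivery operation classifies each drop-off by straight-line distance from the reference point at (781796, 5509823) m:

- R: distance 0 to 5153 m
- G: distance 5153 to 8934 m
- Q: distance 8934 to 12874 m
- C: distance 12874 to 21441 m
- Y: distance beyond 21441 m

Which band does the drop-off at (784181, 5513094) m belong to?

R

Distance = √((784181−781796)² + (5513094−5509823)²) = √(5688225.000 + 10699441.000) = 4048.168 m.
0 ≤ 4048.168 < 5153 → R.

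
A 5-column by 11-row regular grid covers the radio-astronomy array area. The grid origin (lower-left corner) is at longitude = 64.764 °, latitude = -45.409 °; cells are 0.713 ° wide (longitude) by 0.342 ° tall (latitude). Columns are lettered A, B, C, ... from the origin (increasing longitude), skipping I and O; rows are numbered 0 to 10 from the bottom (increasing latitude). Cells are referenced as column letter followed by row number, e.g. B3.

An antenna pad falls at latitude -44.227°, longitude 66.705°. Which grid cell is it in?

C3

Column index: ⌊(66.705 − 64.764) / 0.713⌋ = ⌊2.722⌋ = 2 → column C
Row offset from origin: ⌊(-44.227 − -45.409) / 0.342⌋ = ⌊3.456⌋ = 3 → row 3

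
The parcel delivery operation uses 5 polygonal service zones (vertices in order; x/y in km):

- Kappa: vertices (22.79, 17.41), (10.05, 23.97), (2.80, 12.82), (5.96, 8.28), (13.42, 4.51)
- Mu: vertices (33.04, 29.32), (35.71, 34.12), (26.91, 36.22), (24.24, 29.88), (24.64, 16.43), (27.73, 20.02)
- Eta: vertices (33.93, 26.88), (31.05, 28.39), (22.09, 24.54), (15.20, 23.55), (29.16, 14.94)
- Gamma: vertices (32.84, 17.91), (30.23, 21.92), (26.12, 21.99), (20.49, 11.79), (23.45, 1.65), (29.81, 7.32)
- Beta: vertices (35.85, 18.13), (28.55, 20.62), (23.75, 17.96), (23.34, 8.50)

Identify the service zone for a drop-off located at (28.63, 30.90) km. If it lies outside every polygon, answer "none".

Cast a ray rightward from (28.63, 30.90). For each polygon, the edges (by vertex number in listed order) whose endpoints lie on opposite sides of y = 30.90, where each meets that height, and whether that is right or left of the point:
Kappa: no edge straddles that height → 0 crossings.
Mu: 1–2 at x≈33.919 (right), 3–4 at x≈24.670 (left) → 1 crossing.
Eta: no edge straddles that height → 0 crossings.
Gamma: no edge straddles that height → 0 crossings.
Beta: no edge straddles that height → 0 crossings.
Only Mu has an odd count, so the point is inside Mu.

Mu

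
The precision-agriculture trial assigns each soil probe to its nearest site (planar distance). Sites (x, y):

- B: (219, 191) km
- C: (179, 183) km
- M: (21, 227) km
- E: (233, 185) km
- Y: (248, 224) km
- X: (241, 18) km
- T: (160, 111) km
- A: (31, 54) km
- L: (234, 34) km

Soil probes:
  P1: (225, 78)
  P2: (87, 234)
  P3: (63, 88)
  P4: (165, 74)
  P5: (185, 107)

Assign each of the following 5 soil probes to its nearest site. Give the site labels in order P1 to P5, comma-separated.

P1 → L (d²=2017.00)
P2 → M (d²=4405.00)
P3 → A (d²=2180.00)
P4 → T (d²=1394.00)
P5 → T (d²=641.00)

L, M, A, T, T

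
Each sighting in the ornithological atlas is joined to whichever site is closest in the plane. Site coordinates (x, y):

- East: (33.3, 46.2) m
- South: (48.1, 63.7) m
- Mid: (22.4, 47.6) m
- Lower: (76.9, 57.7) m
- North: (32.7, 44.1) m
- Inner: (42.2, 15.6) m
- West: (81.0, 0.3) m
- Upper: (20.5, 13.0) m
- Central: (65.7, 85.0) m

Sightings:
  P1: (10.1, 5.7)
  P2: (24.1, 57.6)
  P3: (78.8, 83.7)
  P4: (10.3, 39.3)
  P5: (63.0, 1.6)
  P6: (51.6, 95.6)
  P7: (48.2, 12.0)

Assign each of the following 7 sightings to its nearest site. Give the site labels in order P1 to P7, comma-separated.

Upper, Mid, Central, Mid, West, Central, Inner

P1 → Upper (d²=161.45)
P2 → Mid (d²=102.89)
P3 → Central (d²=173.30)
P4 → Mid (d²=215.30)
P5 → West (d²=325.69)
P6 → Central (d²=311.17)
P7 → Inner (d²=48.96)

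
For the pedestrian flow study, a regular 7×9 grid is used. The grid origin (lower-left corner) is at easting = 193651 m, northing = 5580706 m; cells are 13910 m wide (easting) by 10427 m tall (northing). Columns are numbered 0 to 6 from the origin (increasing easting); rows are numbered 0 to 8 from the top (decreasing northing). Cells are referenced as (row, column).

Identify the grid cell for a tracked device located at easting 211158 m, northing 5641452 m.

Column index: ⌊(211158 − 193651) / 13910⌋ = ⌊1.259⌋ = 1
Row offset from origin: ⌊(5641452 − 5580706) / 10427⌋ = ⌊5.826⌋ = 5 → row 3 (counted from top)

(3, 1)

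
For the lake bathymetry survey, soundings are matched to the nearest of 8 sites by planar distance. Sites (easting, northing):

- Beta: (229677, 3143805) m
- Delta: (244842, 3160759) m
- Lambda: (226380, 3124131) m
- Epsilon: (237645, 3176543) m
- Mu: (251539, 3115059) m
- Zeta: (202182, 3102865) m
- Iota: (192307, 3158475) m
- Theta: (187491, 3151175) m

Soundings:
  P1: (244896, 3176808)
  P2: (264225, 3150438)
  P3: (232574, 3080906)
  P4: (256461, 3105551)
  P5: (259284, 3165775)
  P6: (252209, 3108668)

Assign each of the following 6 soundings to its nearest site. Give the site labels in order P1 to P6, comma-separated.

P1 → Epsilon (d²=52647226.00)
P2 → Delta (d²=482223730.00)
P3 → Zeta (d²=1405871345.00)
P4 → Mu (d²=114628148.00)
P5 → Delta (d²=233731620.00)
P6 → Mu (d²=41293781.00)

Epsilon, Delta, Zeta, Mu, Delta, Mu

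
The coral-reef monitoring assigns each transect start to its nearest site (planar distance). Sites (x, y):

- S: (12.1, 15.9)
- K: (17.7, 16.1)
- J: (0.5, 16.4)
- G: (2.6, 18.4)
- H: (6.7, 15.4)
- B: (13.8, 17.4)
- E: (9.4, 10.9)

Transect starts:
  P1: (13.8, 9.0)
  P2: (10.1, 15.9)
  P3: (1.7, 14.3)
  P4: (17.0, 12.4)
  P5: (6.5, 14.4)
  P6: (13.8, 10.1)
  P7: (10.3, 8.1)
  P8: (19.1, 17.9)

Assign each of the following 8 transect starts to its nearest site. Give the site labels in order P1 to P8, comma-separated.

E, S, J, K, H, E, E, K

P1 → E (d²=22.97)
P2 → S (d²=4.00)
P3 → J (d²=5.85)
P4 → K (d²=14.18)
P5 → H (d²=1.04)
P6 → E (d²=20.00)
P7 → E (d²=8.65)
P8 → K (d²=5.20)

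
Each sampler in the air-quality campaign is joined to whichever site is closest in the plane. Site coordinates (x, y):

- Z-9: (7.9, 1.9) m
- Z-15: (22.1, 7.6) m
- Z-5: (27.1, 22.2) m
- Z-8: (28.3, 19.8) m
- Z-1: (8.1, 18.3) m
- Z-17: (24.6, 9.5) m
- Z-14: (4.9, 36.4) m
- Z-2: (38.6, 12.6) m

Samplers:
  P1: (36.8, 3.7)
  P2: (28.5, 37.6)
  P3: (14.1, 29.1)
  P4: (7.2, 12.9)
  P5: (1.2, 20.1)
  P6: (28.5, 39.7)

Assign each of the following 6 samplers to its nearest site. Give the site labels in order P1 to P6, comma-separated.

P1 → Z-2 (d²=82.45)
P2 → Z-5 (d²=239.12)
P3 → Z-14 (d²=137.93)
P4 → Z-1 (d²=29.97)
P5 → Z-1 (d²=50.85)
P6 → Z-5 (d²=308.21)

Z-2, Z-5, Z-14, Z-1, Z-1, Z-5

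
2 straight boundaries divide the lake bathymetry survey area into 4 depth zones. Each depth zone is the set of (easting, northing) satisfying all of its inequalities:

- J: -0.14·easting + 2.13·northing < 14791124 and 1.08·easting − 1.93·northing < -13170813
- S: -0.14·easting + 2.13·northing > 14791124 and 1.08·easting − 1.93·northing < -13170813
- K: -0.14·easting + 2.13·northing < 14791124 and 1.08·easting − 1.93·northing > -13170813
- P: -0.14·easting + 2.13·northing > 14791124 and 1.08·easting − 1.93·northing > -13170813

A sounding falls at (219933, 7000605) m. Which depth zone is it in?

S

-0.14·219933 + 2.13·7000605 = 14880498.030, which is > 14791124
1.08·219933 − 1.93·7000605 = -13273640.010, which is < -13170813
This sign pattern matches S.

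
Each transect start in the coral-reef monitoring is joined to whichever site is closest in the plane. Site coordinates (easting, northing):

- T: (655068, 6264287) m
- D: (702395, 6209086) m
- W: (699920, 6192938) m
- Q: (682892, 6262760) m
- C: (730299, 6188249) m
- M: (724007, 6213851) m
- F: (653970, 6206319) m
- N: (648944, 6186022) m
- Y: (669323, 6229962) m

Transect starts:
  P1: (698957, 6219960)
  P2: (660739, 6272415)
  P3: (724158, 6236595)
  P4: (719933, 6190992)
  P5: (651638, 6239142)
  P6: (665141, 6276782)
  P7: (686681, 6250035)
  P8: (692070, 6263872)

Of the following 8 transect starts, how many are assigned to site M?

1

P1 → D
P2 → T
P3 → M
P4 → C
P5 → Y
P6 → T
P7 → Q
P8 → Q
1 of the 8 goes to M.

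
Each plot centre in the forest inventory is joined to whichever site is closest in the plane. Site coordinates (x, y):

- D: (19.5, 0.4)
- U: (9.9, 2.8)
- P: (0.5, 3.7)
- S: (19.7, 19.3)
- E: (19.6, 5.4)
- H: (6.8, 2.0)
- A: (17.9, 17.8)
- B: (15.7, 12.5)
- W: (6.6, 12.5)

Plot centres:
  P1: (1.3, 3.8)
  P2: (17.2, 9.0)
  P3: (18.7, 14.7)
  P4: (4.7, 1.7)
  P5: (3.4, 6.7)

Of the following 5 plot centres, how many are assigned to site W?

0

P1 → P
P2 → B
P3 → A
P4 → H
P5 → P
0 of the 5 go to W.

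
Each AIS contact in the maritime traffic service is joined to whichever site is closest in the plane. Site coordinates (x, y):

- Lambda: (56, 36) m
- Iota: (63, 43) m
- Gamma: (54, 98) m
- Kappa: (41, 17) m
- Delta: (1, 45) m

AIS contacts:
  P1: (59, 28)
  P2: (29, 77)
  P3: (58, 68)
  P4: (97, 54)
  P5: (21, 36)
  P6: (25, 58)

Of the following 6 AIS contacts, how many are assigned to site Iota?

2

P1 → Lambda
P2 → Gamma
P3 → Iota
P4 → Iota
P5 → Delta
P6 → Delta
2 of the 6 go to Iota.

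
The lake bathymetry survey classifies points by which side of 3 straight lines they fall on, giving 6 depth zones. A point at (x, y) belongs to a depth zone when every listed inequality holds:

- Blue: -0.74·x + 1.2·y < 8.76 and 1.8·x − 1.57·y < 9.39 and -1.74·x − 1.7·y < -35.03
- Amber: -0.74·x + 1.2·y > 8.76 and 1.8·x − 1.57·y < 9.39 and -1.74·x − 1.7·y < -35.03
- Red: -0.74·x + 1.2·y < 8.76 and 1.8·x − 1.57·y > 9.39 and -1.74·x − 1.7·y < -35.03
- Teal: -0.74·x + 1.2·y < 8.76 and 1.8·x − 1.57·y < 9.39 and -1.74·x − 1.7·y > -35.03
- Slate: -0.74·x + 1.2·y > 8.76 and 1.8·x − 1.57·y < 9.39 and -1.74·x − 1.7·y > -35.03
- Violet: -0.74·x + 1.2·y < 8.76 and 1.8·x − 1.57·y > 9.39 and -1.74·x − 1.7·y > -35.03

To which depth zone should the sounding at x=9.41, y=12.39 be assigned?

-0.74·9.41 + 1.2·12.39 = 7.905, which is < 8.76
1.8·9.41 − 1.57·12.39 = -2.514, which is < 9.39
-1.74·9.41 − 1.7·12.39 = -37.436, which is < -35.03
This sign pattern matches Blue.

Blue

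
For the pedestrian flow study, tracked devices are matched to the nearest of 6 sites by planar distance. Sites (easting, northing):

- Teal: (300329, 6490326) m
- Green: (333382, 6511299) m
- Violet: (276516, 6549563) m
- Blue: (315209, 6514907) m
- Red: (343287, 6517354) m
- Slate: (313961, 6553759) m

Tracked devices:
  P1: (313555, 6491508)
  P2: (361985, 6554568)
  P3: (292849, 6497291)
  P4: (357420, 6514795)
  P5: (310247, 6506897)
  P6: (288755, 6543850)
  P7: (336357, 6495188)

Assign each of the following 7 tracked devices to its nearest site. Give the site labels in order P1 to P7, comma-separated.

P1 → Teal (d²=176324200.00)
P2 → Red (d²=1734497000.00)
P3 → Teal (d²=104461625.00)
P4 → Red (d²=206290170.00)
P5 → Blue (d²=88781544.00)
P6 → Violet (d²=182431490.00)
P7 → Green (d²=268414946.00)

Teal, Red, Teal, Red, Blue, Violet, Green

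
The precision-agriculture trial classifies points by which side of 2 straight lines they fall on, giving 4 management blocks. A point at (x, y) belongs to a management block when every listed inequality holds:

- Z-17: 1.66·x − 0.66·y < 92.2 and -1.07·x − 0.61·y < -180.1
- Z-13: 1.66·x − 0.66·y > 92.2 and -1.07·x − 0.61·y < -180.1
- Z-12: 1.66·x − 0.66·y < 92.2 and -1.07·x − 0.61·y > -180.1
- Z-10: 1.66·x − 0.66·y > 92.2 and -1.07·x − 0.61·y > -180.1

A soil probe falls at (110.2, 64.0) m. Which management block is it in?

1.66·110.2 − 0.66·64.0 = 140.692, which is > 92.2
-1.07·110.2 − 0.61·64.0 = -156.954, which is > -180.1
This sign pattern matches Z-10.

Z-10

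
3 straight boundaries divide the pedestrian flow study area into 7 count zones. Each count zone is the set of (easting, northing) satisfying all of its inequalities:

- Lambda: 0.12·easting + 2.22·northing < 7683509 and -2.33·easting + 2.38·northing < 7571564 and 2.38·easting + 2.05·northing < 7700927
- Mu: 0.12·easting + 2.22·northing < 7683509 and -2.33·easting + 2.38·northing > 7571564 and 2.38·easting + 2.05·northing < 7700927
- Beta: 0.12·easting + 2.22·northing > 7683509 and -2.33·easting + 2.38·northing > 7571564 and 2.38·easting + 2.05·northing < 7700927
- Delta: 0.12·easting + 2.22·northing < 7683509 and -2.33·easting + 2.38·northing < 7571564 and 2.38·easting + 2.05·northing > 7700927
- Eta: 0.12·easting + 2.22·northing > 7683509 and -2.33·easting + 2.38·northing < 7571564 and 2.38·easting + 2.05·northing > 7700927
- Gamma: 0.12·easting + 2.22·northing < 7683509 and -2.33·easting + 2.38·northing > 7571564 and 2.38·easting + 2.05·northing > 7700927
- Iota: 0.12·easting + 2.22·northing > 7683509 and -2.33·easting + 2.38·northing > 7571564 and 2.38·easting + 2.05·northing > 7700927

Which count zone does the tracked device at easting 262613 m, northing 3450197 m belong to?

Beta

0.12·262613 + 2.22·3450197 = 7690950.900, which is > 7683509
-2.33·262613 + 2.38·3450197 = 7599580.570, which is > 7571564
2.38·262613 + 2.05·3450197 = 7697922.790, which is < 7700927
This sign pattern matches Beta.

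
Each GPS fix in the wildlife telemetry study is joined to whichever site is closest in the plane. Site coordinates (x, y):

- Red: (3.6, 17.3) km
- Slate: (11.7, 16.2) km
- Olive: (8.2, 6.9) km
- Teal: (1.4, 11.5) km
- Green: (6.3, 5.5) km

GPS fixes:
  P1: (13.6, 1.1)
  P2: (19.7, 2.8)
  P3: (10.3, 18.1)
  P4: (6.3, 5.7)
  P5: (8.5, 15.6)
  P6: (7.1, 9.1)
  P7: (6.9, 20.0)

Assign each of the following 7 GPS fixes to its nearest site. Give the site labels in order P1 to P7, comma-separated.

P1 → Olive (d²=62.80)
P2 → Olive (d²=149.06)
P3 → Slate (d²=5.57)
P4 → Green (d²=0.04)
P5 → Slate (d²=10.60)
P6 → Olive (d²=6.05)
P7 → Red (d²=18.18)

Olive, Olive, Slate, Green, Slate, Olive, Red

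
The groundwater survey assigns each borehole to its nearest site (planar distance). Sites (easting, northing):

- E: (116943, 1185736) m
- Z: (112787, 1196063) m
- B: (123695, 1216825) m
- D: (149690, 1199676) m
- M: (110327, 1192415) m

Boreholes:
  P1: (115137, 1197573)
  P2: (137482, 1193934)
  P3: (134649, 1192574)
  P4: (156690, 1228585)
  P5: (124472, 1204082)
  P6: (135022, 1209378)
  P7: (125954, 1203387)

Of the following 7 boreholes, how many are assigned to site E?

P1 → Z
P2 → D
P3 → D
P4 → D
P5 → B
P6 → B
P7 → B
0 of the 7 go to E.

0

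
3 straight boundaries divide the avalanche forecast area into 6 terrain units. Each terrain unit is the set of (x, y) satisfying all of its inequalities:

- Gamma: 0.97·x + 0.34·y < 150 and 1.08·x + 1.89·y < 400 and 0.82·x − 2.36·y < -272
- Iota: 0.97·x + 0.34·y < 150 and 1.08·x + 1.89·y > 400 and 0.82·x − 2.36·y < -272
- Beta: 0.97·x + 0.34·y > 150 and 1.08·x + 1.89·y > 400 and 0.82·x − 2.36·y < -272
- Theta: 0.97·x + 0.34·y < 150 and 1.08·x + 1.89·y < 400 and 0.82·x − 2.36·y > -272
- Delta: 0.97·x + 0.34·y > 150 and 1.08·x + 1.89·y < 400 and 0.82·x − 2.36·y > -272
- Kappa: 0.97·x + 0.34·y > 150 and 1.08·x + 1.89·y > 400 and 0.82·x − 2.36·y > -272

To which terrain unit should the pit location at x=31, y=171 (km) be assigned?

0.97·31 + 0.34·171 = 88.210, which is < 150
1.08·31 + 1.89·171 = 356.670, which is < 400
0.82·31 − 2.36·171 = -378.140, which is < -272
This sign pattern matches Gamma.

Gamma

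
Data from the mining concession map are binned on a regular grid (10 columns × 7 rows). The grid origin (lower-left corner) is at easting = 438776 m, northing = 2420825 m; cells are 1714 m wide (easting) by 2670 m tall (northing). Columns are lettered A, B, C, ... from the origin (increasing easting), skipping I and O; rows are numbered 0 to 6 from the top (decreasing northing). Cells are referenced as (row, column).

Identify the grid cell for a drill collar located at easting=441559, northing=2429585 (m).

(3, B)

Column index: ⌊(441559 − 438776) / 1714⌋ = ⌊1.624⌋ = 1 → column B
Row offset from origin: ⌊(2429585 − 2420825) / 2670⌋ = ⌊3.281⌋ = 3 → row 3 (counted from top)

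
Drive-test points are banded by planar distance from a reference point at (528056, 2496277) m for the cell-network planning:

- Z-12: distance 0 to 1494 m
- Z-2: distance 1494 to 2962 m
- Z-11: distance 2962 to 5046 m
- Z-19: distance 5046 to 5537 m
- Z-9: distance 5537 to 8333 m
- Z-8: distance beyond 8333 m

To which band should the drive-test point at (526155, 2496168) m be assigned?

Z-2

Distance = √((526155−528056)² + (2496168−2496277)²) = √(3613801.000 + 11881.000) = 1904.122 m.
1494 ≤ 1904.122 < 2962 → Z-2.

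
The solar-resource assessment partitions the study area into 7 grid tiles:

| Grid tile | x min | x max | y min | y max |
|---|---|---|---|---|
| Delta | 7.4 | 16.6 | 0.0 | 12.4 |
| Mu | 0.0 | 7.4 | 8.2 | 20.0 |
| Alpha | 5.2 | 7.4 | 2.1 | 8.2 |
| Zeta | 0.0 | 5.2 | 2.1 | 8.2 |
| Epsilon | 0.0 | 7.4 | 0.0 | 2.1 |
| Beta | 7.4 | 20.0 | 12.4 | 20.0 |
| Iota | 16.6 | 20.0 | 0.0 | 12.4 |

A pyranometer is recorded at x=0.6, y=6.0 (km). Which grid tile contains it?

The point has x = 0.6 and y = 6.0.
Only Zeta satisfies 0.0 ≤ x ≤ 5.2 and 2.1 ≤ y ≤ 8.2.

Zeta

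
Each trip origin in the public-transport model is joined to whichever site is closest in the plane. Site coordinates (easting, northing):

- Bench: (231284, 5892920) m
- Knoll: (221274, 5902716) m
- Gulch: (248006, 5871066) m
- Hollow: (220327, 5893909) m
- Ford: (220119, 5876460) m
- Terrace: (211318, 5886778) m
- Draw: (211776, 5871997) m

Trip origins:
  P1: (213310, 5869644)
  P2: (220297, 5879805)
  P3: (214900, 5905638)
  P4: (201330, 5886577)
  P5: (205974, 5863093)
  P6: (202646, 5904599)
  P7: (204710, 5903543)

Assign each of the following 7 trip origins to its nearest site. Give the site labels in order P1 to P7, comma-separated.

P1 → Draw (d²=7889765.00)
P2 → Ford (d²=11220709.00)
P3 → Knoll (d²=49165960.00)
P4 → Terrace (d²=99800545.00)
P5 → Draw (d²=112944420.00)
P6 → Knoll (d²=350548073.00)
P7 → Knoll (d²=275050025.00)

Draw, Ford, Knoll, Terrace, Draw, Knoll, Knoll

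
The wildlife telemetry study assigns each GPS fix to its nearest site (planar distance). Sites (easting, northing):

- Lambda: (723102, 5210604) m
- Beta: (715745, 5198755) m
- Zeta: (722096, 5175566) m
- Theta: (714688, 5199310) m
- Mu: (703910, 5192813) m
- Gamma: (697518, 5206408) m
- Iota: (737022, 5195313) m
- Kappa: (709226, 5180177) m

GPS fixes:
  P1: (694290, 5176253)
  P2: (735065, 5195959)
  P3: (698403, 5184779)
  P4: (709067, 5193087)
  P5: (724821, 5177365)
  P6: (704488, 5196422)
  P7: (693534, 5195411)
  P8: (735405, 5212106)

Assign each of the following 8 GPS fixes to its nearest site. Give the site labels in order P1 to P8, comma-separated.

P1 → Kappa (d²=238481872.00)
P2 → Iota (d²=4247165.00)
P3 → Mu (d²=94872205.00)
P4 → Mu (d²=26669725.00)
P5 → Zeta (d²=10662026.00)
P6 → Mu (d²=13358965.00)
P7 → Mu (d²=114410980.00)
P8 → Lambda (d²=153619813.00)

Kappa, Iota, Mu, Mu, Zeta, Mu, Mu, Lambda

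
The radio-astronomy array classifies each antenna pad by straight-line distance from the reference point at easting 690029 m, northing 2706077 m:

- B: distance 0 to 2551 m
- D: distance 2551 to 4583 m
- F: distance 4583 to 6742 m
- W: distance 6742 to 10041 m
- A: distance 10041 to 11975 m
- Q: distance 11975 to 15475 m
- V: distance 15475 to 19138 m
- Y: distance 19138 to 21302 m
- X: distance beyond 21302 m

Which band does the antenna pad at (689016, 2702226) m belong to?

Distance = √((689016−690029)² + (2702226−2706077)²) = √(1026169.000 + 14830201.000) = 3982.006 m.
2551 ≤ 3982.006 < 4583 → D.

D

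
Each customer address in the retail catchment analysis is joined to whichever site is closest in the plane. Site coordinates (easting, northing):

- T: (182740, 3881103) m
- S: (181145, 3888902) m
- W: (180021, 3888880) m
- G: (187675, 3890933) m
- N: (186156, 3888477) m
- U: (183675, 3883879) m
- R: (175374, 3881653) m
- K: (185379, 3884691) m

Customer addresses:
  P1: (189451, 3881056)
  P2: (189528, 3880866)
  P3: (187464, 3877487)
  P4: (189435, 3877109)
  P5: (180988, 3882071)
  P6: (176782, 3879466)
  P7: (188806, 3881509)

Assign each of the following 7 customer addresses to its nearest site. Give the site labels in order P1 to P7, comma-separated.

K, K, T, T, T, R, K

P1 → K (d²=29794409.00)
P2 → K (d²=31844826.00)
P3 → T (d²=35391632.00)
P4 → T (d²=60775061.00)
P5 → T (d²=4006528.00)
P6 → R (d²=6765433.00)
P7 → K (d²=21869453.00)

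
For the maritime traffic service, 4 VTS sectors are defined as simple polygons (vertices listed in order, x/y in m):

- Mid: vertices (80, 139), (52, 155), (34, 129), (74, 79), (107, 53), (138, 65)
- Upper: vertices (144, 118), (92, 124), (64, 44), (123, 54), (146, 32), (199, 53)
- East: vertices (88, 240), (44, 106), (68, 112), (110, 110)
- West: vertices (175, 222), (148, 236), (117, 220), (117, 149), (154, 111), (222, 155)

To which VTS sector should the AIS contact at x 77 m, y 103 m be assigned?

Cast a ray rightward from (77, 103). For each polygon, the edges (by vertex number in listed order) whose endpoints lie on opposite sides of y = 103, where each meets that height, and whether that is right or left of the point:
Mid: 3–4 at x≈54.8 (left), 6–1 at x≈108.2 (right) → 1 crossing.
Upper: 2–3 at x≈84.7 (right), 6–1 at x≈156.7 (right) → 2 crossings.
East: no edge straddles that height → 0 crossings.
West: no edge straddles that height → 0 crossings.
Only Mid has an odd count, so the point is inside Mid.

Mid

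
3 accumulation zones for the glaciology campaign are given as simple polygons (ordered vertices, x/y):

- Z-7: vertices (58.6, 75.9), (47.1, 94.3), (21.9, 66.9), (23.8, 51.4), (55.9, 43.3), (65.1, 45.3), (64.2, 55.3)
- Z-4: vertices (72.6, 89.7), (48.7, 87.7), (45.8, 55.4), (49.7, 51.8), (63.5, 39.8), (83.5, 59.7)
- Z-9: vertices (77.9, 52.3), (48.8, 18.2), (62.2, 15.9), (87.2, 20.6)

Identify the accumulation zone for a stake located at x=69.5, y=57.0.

Cast a ray rightward from (69.5, 57.0). For each polygon, the edges (by vertex number in listed order) whose endpoints lie on opposite sides of y = 57.0, where each meets that height, and whether that is right or left of the point:
Z-7: 3–4 at x≈23.11 (left), 7–1 at x≈63.74 (left) → 0 crossings.
Z-4: 2–3 at x≈45.94 (left), 5–6 at x≈80.79 (right) → 1 crossing.
Z-9: no edge straddles that height → 0 crossings.
Only Z-4 has an odd count, so the point is inside Z-4.

Z-4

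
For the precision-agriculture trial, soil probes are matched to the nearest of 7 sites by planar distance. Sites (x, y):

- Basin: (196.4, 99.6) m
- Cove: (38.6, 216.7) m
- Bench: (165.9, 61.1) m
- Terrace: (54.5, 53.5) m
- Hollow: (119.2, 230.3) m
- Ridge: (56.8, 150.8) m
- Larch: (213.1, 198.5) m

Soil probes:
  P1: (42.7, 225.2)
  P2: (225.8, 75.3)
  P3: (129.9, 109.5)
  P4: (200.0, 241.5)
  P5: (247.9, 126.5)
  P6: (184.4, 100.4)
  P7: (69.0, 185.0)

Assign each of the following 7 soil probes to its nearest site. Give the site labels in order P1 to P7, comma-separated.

Cove, Basin, Bench, Larch, Basin, Basin, Ridge

P1 → Cove (d²=89.06)
P2 → Basin (d²=1454.85)
P3 → Bench (d²=3638.56)
P4 → Larch (d²=2020.61)
P5 → Basin (d²=3375.86)
P6 → Basin (d²=144.64)
P7 → Ridge (d²=1318.48)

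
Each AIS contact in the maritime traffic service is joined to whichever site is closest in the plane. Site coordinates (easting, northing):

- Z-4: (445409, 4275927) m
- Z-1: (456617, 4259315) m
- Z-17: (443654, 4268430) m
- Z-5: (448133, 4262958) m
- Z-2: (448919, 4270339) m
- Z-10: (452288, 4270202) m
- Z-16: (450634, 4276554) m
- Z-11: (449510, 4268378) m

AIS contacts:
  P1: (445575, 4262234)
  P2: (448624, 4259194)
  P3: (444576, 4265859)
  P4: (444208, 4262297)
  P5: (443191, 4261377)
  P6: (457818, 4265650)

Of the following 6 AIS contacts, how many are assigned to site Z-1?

1

P1 → Z-5
P2 → Z-5
P3 → Z-17
P4 → Z-5
P5 → Z-5
P6 → Z-1
1 of the 6 goes to Z-1.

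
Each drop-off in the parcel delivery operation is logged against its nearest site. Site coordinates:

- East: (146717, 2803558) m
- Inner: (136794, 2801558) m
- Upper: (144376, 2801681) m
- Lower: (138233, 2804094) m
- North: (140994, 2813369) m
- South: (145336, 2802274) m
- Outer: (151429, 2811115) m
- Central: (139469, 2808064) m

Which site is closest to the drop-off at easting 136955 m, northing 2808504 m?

Central

Squared distances to each site:
East: 119759560.000; Inner: 48272837.000; Upper: 101624570.000; Lower: 21081384.000; North: 39981746.000; South: 109054061.000; Outer: 216313997.000; Central: 6513796.000.
Minimum at Central.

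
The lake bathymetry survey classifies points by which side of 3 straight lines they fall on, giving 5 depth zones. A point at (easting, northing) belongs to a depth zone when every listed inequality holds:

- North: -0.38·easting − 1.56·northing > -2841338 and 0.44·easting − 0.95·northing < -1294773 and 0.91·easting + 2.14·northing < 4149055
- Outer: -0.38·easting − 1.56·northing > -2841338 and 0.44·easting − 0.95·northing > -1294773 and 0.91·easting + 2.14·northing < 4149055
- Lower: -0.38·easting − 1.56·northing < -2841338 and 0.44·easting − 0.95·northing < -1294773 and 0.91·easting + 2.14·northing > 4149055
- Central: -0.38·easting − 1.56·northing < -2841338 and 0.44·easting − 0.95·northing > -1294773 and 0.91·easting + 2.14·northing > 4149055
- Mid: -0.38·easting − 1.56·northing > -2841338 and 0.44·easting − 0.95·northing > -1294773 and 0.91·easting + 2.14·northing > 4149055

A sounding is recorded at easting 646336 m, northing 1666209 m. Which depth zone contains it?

-0.38·646336 − 1.56·1666209 = -2844893.720, which is < -2841338
0.44·646336 − 0.95·1666209 = -1298510.710, which is < -1294773
0.91·646336 + 2.14·1666209 = 4153853.020, which is > 4149055
This sign pattern matches Lower.

Lower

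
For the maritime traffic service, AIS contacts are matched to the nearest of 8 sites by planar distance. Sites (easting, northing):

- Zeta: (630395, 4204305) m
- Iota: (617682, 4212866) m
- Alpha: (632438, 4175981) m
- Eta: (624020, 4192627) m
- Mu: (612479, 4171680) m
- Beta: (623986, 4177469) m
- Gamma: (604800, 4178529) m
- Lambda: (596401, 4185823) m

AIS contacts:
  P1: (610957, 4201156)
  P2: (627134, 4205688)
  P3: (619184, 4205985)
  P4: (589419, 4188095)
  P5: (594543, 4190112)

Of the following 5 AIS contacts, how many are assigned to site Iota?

P1 → Iota
P2 → Zeta
P3 → Iota
P4 → Lambda
P5 → Lambda
2 of the 5 go to Iota.

2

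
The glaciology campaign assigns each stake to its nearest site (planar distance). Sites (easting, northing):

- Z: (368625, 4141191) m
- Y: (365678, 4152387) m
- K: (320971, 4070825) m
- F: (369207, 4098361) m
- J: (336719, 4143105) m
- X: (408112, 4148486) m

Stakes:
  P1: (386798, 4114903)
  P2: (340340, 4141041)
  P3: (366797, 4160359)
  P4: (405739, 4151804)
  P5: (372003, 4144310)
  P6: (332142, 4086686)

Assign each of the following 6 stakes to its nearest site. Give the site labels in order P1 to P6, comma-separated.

F, J, Y, X, Z, K

P1 → F (d²=583081045.00)
P2 → J (d²=17371737.00)
P3 → Y (d²=64804945.00)
P4 → X (d²=16640253.00)
P5 → Z (d²=21139045.00)
P6 → K (d²=376362562.00)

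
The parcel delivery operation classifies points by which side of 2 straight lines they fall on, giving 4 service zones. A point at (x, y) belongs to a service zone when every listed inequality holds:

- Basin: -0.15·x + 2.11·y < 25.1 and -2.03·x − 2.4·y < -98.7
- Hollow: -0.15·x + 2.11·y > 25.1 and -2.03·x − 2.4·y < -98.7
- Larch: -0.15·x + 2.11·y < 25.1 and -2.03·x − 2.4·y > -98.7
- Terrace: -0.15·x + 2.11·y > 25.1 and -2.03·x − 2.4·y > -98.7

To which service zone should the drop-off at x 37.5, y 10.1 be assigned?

-0.15·37.5 + 2.11·10.1 = 15.686, which is < 25.1
-2.03·37.5 − 2.4·10.1 = -100.365, which is < -98.7
This sign pattern matches Basin.

Basin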